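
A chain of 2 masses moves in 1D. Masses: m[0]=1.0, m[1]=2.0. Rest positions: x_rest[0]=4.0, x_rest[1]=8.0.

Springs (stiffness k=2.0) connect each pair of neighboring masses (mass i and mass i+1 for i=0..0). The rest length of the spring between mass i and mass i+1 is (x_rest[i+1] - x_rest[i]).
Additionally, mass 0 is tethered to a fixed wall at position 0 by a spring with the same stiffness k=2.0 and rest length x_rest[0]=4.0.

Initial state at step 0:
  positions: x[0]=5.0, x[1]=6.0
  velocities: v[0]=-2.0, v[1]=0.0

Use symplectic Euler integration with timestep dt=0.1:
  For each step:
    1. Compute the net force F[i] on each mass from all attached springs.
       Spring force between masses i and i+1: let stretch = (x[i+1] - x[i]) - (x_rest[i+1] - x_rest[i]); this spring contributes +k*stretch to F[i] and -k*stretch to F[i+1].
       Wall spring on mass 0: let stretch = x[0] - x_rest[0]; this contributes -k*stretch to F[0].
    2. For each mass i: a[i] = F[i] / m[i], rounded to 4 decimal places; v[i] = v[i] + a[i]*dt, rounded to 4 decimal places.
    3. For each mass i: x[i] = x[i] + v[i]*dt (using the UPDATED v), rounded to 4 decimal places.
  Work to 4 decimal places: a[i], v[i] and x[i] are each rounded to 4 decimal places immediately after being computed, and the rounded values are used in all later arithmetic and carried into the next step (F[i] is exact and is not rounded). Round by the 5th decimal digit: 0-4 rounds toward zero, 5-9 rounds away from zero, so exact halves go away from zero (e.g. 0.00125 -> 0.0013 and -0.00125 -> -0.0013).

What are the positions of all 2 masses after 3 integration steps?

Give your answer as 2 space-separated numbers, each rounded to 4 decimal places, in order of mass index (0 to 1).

Answer: 3.9705 6.1667

Derivation:
Step 0: x=[5.0000 6.0000] v=[-2.0000 0.0000]
Step 1: x=[4.7200 6.0300] v=[-2.8000 0.3000]
Step 2: x=[4.3718 6.0869] v=[-3.4820 0.5690]
Step 3: x=[3.9705 6.1667] v=[-4.0133 0.7975]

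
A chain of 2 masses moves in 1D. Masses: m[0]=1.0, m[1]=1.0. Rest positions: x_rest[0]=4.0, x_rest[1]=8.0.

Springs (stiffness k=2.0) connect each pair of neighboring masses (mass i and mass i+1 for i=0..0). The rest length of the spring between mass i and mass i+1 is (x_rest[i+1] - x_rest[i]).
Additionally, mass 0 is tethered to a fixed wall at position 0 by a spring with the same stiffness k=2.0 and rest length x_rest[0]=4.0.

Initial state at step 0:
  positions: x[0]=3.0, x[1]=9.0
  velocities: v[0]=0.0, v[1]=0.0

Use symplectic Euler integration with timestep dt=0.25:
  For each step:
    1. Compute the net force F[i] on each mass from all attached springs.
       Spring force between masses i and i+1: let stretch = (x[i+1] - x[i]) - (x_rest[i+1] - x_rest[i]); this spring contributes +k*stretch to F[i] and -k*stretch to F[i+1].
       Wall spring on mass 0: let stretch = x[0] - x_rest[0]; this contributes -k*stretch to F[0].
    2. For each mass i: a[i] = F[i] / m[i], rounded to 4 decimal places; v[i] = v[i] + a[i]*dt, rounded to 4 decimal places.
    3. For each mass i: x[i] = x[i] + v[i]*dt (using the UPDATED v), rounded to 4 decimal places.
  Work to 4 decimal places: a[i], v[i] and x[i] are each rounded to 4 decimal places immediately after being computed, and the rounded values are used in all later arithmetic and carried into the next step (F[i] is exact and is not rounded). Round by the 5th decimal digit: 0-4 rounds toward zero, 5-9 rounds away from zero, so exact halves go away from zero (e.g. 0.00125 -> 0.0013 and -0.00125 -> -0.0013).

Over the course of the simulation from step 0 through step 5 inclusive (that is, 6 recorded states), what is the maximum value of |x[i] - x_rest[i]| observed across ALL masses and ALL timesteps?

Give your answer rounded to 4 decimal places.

Answer: 1.2820

Derivation:
Step 0: x=[3.0000 9.0000] v=[0.0000 0.0000]
Step 1: x=[3.3750 8.7500] v=[1.5000 -1.0000]
Step 2: x=[4.0000 8.3281] v=[2.5000 -1.6875]
Step 3: x=[4.6660 7.8652] v=[2.6641 -1.8516]
Step 4: x=[5.1487 7.5024] v=[1.9307 -1.4512]
Step 5: x=[5.2820 7.3454] v=[0.5332 -0.6281]
Max displacement = 1.2820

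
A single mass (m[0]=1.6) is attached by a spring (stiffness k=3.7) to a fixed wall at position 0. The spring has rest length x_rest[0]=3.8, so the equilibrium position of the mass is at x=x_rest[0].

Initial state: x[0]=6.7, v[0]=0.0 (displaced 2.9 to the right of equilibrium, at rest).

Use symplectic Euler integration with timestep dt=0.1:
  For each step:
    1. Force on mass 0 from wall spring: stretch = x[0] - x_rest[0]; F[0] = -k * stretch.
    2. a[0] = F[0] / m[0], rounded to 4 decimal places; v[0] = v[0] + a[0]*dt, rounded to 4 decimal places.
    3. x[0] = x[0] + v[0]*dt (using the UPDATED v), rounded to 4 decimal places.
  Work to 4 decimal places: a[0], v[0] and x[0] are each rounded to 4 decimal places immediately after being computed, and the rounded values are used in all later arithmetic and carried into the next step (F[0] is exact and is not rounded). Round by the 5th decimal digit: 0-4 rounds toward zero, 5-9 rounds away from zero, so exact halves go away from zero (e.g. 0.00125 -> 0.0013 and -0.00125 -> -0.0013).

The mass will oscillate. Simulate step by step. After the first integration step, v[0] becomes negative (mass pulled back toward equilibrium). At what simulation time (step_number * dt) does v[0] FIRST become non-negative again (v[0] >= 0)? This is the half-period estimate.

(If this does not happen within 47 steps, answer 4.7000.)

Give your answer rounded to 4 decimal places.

Step 0: x=[6.7000] v=[0.0000]
Step 1: x=[6.6329] v=[-0.6706]
Step 2: x=[6.5003] v=[-1.3257]
Step 3: x=[6.3053] v=[-1.9501]
Step 4: x=[6.0524] v=[-2.5295]
Step 5: x=[5.7474] v=[-3.0504]
Step 6: x=[5.3973] v=[-3.5007]
Step 7: x=[5.0103] v=[-3.8701]
Step 8: x=[4.5953] v=[-4.1500]
Step 9: x=[4.1619] v=[-4.3339]
Step 10: x=[3.7201] v=[-4.4176]
Step 11: x=[3.2802] v=[-4.3991]
Step 12: x=[2.8523] v=[-4.2789]
Step 13: x=[2.4463] v=[-4.0597]
Step 14: x=[2.0716] v=[-3.7467]
Step 15: x=[1.7369] v=[-3.3470]
Step 16: x=[1.4499] v=[-2.8699]
Step 17: x=[1.2173] v=[-2.3264]
Step 18: x=[1.0444] v=[-1.7292]
Step 19: x=[0.9352] v=[-1.0920]
Step 20: x=[0.8923] v=[-0.4295]
Step 21: x=[0.9166] v=[0.2429]
First v>=0 after going negative at step 21, time=2.1000

Answer: 2.1000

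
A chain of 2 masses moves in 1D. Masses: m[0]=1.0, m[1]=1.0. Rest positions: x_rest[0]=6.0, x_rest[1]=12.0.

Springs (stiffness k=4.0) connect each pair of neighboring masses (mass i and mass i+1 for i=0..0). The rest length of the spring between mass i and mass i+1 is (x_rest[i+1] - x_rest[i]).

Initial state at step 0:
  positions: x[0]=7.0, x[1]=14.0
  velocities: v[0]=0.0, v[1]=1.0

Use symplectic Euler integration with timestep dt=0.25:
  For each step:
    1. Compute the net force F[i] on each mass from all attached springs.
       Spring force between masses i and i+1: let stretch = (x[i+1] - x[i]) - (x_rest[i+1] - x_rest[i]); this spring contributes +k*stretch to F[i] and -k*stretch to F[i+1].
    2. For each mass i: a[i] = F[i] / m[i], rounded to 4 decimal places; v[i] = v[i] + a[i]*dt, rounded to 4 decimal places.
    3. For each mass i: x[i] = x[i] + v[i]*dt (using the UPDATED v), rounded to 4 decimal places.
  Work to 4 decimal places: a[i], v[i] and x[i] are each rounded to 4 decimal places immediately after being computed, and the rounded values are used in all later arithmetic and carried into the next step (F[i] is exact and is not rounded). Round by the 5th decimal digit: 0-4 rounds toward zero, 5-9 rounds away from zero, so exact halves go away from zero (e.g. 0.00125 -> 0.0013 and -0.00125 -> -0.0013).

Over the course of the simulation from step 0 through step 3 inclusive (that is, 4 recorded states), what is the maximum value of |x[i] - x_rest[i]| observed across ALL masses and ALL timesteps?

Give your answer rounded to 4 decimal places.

Step 0: x=[7.0000 14.0000] v=[0.0000 1.0000]
Step 1: x=[7.2500 14.0000] v=[1.0000 0.0000]
Step 2: x=[7.6875 13.8125] v=[1.7500 -0.7500]
Step 3: x=[8.1563 13.5938] v=[1.8750 -0.8750]
Max displacement = 2.1563

Answer: 2.1563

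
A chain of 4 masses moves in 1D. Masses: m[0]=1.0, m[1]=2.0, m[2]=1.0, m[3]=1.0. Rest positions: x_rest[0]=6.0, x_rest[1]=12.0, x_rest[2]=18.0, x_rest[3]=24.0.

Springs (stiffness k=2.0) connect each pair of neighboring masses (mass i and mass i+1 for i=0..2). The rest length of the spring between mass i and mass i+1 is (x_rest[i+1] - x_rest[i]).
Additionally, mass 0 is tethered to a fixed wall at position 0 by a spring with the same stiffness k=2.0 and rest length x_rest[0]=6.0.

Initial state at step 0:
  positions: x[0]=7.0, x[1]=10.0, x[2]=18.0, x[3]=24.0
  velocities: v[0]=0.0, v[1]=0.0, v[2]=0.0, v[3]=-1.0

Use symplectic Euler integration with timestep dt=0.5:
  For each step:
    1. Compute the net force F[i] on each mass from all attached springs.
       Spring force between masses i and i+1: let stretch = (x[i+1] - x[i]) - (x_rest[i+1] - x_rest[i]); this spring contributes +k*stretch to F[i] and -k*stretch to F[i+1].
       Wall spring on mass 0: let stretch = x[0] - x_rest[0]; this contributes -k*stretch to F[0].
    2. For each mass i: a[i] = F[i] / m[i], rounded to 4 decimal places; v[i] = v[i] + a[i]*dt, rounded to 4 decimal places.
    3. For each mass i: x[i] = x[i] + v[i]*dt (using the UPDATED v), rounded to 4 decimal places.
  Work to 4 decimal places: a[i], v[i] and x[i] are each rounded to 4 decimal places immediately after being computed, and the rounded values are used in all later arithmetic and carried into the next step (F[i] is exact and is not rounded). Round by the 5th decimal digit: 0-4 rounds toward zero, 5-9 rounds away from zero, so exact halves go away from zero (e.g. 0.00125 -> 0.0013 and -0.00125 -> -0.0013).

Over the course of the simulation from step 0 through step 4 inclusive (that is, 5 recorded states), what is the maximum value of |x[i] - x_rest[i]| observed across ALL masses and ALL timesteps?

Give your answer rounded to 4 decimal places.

Step 0: x=[7.0000 10.0000 18.0000 24.0000] v=[0.0000 0.0000 0.0000 -1.0000]
Step 1: x=[5.0000 11.2500 17.0000 23.5000] v=[-4.0000 2.5000 -2.0000 -1.0000]
Step 2: x=[3.6250 12.3750 16.3750 22.7500] v=[-2.7500 2.2500 -1.2500 -1.5000]
Step 3: x=[4.8125 12.3125 16.9375 21.8125] v=[2.3750 -0.1250 1.1250 -1.8750]
Step 4: x=[7.3438 11.5313 17.6250 21.4375] v=[5.0625 -1.5625 1.3750 -0.7500]
Max displacement = 2.5625

Answer: 2.5625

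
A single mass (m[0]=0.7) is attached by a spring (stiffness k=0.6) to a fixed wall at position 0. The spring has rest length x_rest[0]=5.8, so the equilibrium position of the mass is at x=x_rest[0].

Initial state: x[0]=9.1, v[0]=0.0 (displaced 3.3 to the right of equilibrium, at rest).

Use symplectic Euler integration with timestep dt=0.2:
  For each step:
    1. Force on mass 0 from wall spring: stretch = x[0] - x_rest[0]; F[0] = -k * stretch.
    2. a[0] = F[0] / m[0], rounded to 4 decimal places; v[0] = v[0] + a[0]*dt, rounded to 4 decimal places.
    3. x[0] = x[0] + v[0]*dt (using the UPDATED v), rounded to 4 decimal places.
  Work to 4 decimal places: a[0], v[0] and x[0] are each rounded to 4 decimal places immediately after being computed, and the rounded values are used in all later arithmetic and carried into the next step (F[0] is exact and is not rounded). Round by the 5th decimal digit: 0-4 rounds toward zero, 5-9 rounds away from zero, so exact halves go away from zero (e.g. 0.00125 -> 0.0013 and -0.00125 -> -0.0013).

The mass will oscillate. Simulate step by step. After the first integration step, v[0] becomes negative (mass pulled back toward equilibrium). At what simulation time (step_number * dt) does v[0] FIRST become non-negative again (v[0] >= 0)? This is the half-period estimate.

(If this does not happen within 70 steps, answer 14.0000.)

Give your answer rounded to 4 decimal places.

Answer: 3.4000

Derivation:
Step 0: x=[9.1000] v=[0.0000]
Step 1: x=[8.9869] v=[-0.5657]
Step 2: x=[8.7645] v=[-1.1120]
Step 3: x=[8.4405] v=[-1.6202]
Step 4: x=[8.0259] v=[-2.0729]
Step 5: x=[7.5350] v=[-2.4545]
Step 6: x=[6.9846] v=[-2.7519]
Step 7: x=[6.3936] v=[-2.9550]
Step 8: x=[5.7822] v=[-3.0568]
Step 9: x=[5.1715] v=[-3.0537]
Step 10: x=[4.5823] v=[-2.9460]
Step 11: x=[4.0348] v=[-2.7373]
Step 12: x=[3.5479] v=[-2.4347]
Step 13: x=[3.1382] v=[-2.0486]
Step 14: x=[2.8197] v=[-1.5923]
Step 15: x=[2.6034] v=[-1.0814]
Step 16: x=[2.4967] v=[-0.5334]
Step 17: x=[2.5033] v=[0.0329]
First v>=0 after going negative at step 17, time=3.4000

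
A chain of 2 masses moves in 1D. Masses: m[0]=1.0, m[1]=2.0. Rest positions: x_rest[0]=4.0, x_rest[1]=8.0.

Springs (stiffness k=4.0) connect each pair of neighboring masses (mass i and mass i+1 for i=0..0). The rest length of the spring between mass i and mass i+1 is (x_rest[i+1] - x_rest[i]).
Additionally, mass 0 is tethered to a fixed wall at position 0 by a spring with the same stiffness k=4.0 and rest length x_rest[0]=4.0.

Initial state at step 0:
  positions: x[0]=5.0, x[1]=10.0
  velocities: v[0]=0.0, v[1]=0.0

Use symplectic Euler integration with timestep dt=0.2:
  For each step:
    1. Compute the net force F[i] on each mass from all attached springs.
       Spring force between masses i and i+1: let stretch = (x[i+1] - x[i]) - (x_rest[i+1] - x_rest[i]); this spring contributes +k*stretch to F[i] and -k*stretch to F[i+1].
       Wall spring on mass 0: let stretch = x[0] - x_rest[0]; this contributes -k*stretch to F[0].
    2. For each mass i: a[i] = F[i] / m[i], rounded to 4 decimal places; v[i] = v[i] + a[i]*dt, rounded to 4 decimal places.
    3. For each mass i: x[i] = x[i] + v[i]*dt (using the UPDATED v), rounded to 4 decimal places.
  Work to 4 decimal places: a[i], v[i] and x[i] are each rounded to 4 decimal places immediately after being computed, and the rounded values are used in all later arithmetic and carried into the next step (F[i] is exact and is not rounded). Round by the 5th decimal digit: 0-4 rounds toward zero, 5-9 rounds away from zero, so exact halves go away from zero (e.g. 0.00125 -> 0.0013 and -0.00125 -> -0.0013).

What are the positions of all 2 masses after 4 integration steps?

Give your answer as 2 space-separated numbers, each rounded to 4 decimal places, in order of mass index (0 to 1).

Step 0: x=[5.0000 10.0000] v=[0.0000 0.0000]
Step 1: x=[5.0000 9.9200] v=[0.0000 -0.4000]
Step 2: x=[4.9872 9.7664] v=[-0.0640 -0.7680]
Step 3: x=[4.9411 9.5505] v=[-0.2304 -1.0797]
Step 4: x=[4.8419 9.2858] v=[-0.4958 -1.3235]

Answer: 4.8419 9.2858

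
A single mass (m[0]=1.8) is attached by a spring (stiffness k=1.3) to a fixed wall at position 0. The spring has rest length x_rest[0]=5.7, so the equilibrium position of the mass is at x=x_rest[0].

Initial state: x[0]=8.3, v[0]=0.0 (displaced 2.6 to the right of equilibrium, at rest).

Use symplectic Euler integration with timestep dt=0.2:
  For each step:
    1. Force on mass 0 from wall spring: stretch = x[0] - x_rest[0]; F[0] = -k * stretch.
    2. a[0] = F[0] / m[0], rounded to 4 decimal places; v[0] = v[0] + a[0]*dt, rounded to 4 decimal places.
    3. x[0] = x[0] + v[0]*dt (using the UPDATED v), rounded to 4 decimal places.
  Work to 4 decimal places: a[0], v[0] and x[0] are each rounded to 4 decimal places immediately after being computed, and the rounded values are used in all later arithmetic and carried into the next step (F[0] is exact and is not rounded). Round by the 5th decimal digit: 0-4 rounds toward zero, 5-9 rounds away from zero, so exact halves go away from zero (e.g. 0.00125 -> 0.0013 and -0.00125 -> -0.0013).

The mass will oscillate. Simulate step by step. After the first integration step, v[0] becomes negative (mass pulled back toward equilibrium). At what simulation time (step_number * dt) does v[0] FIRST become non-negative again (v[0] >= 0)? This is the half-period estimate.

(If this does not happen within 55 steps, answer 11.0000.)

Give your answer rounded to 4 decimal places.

Answer: 3.8000

Derivation:
Step 0: x=[8.3000] v=[0.0000]
Step 1: x=[8.2249] v=[-0.3756]
Step 2: x=[8.0768] v=[-0.7403]
Step 3: x=[7.8601] v=[-1.0836]
Step 4: x=[7.5810] v=[-1.3956]
Step 5: x=[7.2475] v=[-1.6673]
Step 6: x=[6.8693] v=[-1.8908]
Step 7: x=[6.4574] v=[-2.0597]
Step 8: x=[6.0236] v=[-2.1691]
Step 9: x=[5.5804] v=[-2.2158]
Step 10: x=[5.1407] v=[-2.1985]
Step 11: x=[4.7172] v=[-2.1177]
Step 12: x=[4.3221] v=[-1.9757]
Step 13: x=[3.9668] v=[-1.7767]
Step 14: x=[3.6615] v=[-1.5263]
Step 15: x=[3.4151] v=[-1.2318]
Step 16: x=[3.2347] v=[-0.9018]
Step 17: x=[3.1256] v=[-0.5457]
Step 18: x=[3.0908] v=[-0.1738]
Step 19: x=[3.1314] v=[0.2031]
First v>=0 after going negative at step 19, time=3.8000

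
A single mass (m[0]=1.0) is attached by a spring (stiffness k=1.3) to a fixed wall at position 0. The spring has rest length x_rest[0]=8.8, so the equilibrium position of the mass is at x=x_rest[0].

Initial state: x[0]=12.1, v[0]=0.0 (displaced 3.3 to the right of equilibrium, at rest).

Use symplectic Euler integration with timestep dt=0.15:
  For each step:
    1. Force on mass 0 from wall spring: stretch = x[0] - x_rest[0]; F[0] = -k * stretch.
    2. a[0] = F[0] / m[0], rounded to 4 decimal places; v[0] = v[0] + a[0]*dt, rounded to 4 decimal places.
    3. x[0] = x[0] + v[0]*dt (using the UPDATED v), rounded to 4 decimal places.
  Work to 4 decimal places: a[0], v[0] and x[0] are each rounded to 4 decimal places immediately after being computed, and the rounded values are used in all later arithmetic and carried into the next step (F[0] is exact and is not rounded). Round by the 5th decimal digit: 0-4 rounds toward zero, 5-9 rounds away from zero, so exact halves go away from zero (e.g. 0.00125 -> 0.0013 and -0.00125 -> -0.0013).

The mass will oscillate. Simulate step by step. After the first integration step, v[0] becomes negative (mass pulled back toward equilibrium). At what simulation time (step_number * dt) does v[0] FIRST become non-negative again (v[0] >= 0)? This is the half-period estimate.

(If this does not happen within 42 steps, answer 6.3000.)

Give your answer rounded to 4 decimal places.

Step 0: x=[12.1000] v=[0.0000]
Step 1: x=[12.0035] v=[-0.6435]
Step 2: x=[11.8133] v=[-1.2682]
Step 3: x=[11.5349] v=[-1.8558]
Step 4: x=[11.1765] v=[-2.3891]
Step 5: x=[10.7486] v=[-2.8525]
Step 6: x=[10.2637] v=[-3.2325]
Step 7: x=[9.7360] v=[-3.5179]
Step 8: x=[9.1809] v=[-3.7004]
Step 9: x=[8.6147] v=[-3.7747]
Step 10: x=[8.0539] v=[-3.7386]
Step 11: x=[7.5149] v=[-3.5931]
Step 12: x=[7.0135] v=[-3.3425]
Step 13: x=[6.5644] v=[-2.9941]
Step 14: x=[6.1807] v=[-2.5582]
Step 15: x=[5.8736] v=[-2.0474]
Step 16: x=[5.6521] v=[-1.4768]
Step 17: x=[5.5227] v=[-0.8630]
Step 18: x=[5.4891] v=[-0.2239]
Step 19: x=[5.5524] v=[0.4217]
First v>=0 after going negative at step 19, time=2.8500

Answer: 2.8500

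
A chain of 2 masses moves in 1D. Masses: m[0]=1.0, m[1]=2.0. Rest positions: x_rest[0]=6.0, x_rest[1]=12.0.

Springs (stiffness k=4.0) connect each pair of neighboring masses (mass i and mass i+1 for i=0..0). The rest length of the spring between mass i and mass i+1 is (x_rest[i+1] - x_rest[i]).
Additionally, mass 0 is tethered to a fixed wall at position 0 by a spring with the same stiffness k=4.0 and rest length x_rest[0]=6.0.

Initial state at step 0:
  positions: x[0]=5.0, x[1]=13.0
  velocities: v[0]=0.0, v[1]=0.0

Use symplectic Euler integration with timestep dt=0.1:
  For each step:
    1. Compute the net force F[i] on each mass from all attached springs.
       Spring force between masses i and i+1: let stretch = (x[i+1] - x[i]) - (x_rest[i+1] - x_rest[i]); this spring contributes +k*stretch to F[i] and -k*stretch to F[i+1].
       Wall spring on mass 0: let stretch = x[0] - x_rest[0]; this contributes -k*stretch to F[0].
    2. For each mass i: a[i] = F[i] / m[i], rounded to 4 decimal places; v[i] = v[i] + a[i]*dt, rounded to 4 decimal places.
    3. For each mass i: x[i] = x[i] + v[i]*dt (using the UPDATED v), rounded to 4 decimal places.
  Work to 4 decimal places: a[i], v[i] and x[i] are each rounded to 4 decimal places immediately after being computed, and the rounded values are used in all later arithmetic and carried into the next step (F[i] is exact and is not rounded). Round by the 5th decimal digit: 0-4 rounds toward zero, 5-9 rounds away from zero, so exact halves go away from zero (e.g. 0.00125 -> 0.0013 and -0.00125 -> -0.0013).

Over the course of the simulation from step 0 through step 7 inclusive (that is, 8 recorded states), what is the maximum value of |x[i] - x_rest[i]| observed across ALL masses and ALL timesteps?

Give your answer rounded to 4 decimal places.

Step 0: x=[5.0000 13.0000] v=[0.0000 0.0000]
Step 1: x=[5.1200 12.9600] v=[1.2000 -0.4000]
Step 2: x=[5.3488 12.8832] v=[2.2880 -0.7680]
Step 3: x=[5.6650 12.7757] v=[3.1622 -1.0749]
Step 4: x=[6.0391 12.6460] v=[3.7405 -1.2970]
Step 5: x=[6.4359 12.5042] v=[3.9676 -1.4184]
Step 6: x=[6.8180 12.3610] v=[3.8206 -1.4321]
Step 7: x=[7.1491 12.2269] v=[3.3106 -1.3407]
Max displacement = 1.1491

Answer: 1.1491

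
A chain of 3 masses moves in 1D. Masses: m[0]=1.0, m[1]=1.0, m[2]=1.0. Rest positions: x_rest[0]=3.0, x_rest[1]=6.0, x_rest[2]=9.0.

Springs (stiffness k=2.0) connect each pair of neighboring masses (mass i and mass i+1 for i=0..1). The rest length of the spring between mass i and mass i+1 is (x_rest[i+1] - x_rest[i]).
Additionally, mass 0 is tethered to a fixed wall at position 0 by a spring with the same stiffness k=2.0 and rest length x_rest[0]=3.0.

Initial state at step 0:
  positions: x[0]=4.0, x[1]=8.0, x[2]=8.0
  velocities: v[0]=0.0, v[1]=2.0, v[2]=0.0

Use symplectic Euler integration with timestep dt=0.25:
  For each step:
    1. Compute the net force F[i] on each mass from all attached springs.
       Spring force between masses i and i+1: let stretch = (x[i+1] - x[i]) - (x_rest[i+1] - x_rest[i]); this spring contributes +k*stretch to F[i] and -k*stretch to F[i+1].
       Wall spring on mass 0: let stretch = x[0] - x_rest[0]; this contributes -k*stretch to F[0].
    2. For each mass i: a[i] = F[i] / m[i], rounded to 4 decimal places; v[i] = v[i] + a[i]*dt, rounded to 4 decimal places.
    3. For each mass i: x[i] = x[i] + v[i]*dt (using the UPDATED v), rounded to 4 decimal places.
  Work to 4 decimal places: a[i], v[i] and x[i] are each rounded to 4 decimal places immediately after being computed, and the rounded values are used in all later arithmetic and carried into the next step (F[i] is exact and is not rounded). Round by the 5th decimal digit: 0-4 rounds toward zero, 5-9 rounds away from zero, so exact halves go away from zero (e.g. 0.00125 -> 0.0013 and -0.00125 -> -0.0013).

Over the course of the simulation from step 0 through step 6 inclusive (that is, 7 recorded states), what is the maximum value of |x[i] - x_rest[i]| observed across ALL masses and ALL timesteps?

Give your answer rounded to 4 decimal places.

Answer: 2.8200

Derivation:
Step 0: x=[4.0000 8.0000 8.0000] v=[0.0000 2.0000 0.0000]
Step 1: x=[4.0000 8.0000 8.3750] v=[0.0000 0.0000 1.5000]
Step 2: x=[4.0000 7.5469 9.0781] v=[0.0000 -1.8125 2.8125]
Step 3: x=[3.9434 6.8418 9.9648] v=[-0.2266 -2.8204 3.5469]
Step 4: x=[3.7561 6.1648 10.8362] v=[-0.7491 -2.7081 3.4854]
Step 5: x=[3.4004 5.7706 11.4986] v=[-1.4228 -1.5768 2.6497]
Step 6: x=[2.9159 5.7961 11.8200] v=[-1.9379 0.1021 1.2857]
Max displacement = 2.8200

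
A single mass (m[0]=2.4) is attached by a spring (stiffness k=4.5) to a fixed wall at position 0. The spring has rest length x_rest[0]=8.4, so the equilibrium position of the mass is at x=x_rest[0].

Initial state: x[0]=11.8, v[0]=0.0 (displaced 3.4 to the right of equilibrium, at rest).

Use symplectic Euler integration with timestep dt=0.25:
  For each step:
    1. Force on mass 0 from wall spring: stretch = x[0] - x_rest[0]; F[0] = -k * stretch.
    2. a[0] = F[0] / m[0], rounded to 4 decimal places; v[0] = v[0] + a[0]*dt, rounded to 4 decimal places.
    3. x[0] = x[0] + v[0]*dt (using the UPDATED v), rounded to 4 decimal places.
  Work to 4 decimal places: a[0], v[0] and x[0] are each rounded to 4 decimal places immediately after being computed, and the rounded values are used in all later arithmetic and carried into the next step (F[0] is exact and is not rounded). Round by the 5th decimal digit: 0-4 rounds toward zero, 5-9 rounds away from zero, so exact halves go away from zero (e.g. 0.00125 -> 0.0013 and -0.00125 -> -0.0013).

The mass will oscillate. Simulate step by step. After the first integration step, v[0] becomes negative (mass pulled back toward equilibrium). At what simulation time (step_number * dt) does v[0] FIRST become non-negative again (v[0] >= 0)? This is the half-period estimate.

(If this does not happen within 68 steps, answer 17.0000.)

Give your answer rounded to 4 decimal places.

Step 0: x=[11.8000] v=[0.0000]
Step 1: x=[11.4016] v=[-1.5938]
Step 2: x=[10.6514] v=[-3.0008]
Step 3: x=[9.6374] v=[-4.0562]
Step 4: x=[8.4784] v=[-4.6362]
Step 5: x=[7.3102] v=[-4.6730]
Step 6: x=[6.2697] v=[-4.1622]
Step 7: x=[5.4788] v=[-3.1636]
Step 8: x=[5.0302] v=[-1.7943]
Step 9: x=[4.9765] v=[-0.2147]
Step 10: x=[5.3240] v=[1.3901]
First v>=0 after going negative at step 10, time=2.5000

Answer: 2.5000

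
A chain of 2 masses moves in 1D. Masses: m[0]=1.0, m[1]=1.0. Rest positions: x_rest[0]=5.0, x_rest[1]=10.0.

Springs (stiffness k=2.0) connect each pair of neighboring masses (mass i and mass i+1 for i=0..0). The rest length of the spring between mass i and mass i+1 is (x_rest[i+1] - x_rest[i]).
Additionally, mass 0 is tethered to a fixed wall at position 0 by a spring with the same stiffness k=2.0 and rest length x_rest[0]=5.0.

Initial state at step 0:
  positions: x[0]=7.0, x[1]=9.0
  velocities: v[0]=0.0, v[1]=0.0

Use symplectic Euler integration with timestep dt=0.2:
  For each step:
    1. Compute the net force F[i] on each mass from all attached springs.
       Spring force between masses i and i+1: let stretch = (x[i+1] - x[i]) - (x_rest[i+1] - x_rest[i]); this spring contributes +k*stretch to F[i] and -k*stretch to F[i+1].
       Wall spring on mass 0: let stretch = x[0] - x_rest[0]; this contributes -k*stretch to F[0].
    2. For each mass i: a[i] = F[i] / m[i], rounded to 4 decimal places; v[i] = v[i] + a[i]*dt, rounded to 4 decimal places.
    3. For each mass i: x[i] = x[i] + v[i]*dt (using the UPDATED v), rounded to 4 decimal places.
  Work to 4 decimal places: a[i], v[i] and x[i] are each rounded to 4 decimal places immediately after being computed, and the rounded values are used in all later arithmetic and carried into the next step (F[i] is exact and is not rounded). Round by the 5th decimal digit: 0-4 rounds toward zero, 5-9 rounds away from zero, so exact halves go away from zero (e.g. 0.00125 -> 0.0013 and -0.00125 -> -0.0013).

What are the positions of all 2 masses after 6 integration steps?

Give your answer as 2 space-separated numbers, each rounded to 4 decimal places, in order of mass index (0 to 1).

Step 0: x=[7.0000 9.0000] v=[0.0000 0.0000]
Step 1: x=[6.6000 9.2400] v=[-2.0000 1.2000]
Step 2: x=[5.8832 9.6688] v=[-3.5840 2.1440]
Step 3: x=[4.9986 10.1948] v=[-4.4230 2.6298]
Step 4: x=[4.1298 10.7051] v=[-4.3440 2.5513]
Step 5: x=[3.4566 11.0893] v=[-3.3658 1.9212]
Step 6: x=[3.1175 11.2629] v=[-1.6954 0.8681]

Answer: 3.1175 11.2629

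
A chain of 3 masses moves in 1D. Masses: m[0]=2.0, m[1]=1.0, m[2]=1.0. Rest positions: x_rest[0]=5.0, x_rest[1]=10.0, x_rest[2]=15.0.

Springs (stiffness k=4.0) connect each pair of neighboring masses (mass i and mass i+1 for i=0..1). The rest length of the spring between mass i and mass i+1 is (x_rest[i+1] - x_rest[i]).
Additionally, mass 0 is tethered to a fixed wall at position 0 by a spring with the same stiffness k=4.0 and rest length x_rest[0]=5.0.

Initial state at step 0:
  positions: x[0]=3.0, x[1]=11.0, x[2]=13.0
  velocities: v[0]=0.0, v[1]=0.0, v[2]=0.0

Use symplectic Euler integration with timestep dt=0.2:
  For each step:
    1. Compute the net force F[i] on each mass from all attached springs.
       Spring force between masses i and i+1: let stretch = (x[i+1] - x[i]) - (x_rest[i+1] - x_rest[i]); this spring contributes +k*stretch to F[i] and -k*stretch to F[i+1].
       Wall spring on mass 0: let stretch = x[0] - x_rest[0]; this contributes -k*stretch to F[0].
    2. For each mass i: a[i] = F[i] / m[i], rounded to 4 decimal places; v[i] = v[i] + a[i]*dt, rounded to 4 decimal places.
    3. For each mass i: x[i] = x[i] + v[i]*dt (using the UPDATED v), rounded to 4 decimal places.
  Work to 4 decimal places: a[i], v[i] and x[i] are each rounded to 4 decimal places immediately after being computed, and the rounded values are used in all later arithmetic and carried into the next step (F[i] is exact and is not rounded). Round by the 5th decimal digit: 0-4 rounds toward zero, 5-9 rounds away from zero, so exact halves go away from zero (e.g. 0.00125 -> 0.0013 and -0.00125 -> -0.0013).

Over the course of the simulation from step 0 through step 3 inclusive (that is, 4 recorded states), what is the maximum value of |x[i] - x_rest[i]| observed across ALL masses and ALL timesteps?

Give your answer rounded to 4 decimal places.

Answer: 2.7228

Derivation:
Step 0: x=[3.0000 11.0000 13.0000] v=[0.0000 0.0000 0.0000]
Step 1: x=[3.4000 10.0400 13.4800] v=[2.0000 -4.8000 2.4000]
Step 2: x=[4.0592 8.5680 14.2096] v=[3.2960 -7.3600 3.6480]
Step 3: x=[4.7544 7.2772 14.8365] v=[3.4758 -6.4538 3.1347]
Max displacement = 2.7228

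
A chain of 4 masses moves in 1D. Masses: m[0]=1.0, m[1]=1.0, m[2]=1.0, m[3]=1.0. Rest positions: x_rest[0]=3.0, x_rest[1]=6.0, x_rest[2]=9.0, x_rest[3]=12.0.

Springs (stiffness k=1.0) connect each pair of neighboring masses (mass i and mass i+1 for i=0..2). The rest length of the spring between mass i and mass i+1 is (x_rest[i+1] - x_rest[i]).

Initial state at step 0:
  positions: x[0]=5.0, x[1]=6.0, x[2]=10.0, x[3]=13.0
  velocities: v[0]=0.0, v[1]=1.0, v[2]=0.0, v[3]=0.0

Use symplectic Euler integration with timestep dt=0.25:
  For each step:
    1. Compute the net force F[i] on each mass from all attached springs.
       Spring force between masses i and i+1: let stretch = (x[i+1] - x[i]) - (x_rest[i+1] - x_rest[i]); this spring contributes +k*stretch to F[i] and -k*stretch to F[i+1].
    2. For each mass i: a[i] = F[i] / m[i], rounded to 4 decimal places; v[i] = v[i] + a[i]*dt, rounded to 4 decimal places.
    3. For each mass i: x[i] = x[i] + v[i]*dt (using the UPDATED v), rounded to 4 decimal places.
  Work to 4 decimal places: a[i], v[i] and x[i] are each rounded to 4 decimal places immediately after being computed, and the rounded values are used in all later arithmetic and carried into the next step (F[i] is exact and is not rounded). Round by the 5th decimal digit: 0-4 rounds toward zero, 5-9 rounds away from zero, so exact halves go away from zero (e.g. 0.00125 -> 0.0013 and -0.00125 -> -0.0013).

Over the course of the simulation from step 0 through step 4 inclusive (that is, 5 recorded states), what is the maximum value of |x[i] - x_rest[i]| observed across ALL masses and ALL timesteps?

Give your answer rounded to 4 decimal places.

Answer: 2.1156

Derivation:
Step 0: x=[5.0000 6.0000 10.0000 13.0000] v=[0.0000 1.0000 0.0000 0.0000]
Step 1: x=[4.8750 6.4375 9.9375 13.0000] v=[-0.5000 1.7500 -0.2500 0.0000]
Step 2: x=[4.6602 6.9961 9.8477 12.9961] v=[-0.8594 2.2344 -0.3594 -0.0156]
Step 3: x=[4.4039 7.5869 9.7764 12.9829] v=[-1.0254 2.3633 -0.2852 -0.0527]
Step 4: x=[4.1590 8.1156 9.7687 12.9568] v=[-0.9797 2.1149 -0.0310 -0.1043]
Max displacement = 2.1156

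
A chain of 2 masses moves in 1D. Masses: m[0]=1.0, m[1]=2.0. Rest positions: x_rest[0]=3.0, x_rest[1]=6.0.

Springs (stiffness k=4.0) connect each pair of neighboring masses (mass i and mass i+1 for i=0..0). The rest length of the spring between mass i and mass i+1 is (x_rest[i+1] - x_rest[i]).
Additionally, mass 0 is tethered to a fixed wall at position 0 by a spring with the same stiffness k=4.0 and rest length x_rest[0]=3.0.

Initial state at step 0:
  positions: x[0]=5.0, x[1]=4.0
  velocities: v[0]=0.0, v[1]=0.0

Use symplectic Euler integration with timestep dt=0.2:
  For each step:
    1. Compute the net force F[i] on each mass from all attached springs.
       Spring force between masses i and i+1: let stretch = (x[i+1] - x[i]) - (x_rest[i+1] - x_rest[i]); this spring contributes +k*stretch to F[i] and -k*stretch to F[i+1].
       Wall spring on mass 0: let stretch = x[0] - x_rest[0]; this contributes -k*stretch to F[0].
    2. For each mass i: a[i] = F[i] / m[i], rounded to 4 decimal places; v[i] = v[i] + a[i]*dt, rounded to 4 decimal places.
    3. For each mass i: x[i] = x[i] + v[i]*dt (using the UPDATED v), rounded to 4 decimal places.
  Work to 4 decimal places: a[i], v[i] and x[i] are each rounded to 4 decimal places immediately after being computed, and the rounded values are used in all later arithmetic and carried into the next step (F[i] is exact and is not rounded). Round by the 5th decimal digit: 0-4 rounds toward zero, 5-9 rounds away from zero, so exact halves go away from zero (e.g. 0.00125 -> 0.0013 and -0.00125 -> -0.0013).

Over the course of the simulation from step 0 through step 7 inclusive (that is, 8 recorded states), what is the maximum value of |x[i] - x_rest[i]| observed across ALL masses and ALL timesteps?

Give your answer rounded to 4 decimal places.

Step 0: x=[5.0000 4.0000] v=[0.0000 0.0000]
Step 1: x=[4.0400 4.3200] v=[-4.8000 1.6000]
Step 2: x=[2.4784 4.8576] v=[-7.8080 2.6880]
Step 3: x=[0.9009 5.4449] v=[-7.8874 2.9363]
Step 4: x=[-0.0937 5.9086] v=[-4.9729 2.3187]
Step 5: x=[-0.1129 6.1322] v=[-0.0961 1.1178]
Step 6: x=[0.8852 6.0962] v=[4.9903 -0.1802]
Step 7: x=[2.5754 5.8833] v=[8.4509 -1.0646]
Max displacement = 3.1129

Answer: 3.1129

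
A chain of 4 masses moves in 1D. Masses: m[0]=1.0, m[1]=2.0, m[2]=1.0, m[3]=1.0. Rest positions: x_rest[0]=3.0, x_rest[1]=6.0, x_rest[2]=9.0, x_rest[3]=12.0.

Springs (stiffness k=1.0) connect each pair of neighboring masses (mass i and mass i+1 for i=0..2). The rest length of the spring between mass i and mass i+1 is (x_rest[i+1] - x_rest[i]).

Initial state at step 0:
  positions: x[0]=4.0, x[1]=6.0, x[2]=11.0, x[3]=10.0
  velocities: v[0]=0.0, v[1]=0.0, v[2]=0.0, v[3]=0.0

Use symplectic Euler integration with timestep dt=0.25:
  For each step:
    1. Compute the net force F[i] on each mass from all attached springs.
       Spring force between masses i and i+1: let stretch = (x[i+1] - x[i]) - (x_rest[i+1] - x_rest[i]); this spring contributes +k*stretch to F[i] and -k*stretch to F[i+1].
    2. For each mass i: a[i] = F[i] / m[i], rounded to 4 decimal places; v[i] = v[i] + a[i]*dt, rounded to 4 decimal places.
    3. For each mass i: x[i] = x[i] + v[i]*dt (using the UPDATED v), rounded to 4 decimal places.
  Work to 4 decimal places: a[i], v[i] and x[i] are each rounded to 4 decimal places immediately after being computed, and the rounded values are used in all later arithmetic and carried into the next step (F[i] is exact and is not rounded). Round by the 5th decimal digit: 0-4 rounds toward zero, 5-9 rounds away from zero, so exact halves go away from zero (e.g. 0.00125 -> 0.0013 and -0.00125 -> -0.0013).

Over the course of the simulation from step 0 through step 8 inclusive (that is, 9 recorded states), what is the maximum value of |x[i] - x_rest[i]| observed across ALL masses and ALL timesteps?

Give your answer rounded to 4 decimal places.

Step 0: x=[4.0000 6.0000 11.0000 10.0000] v=[0.0000 0.0000 0.0000 0.0000]
Step 1: x=[3.9375 6.0938 10.6250 10.2500] v=[-0.2500 0.3750 -1.5000 1.0000]
Step 2: x=[3.8223 6.2618 9.9434 10.7110] v=[-0.4609 0.6719 -2.7266 1.8438]
Step 3: x=[3.6721 6.4686 9.0796 11.3115] v=[-0.6010 0.8272 -3.4551 2.4019]
Step 4: x=[3.5091 6.6696 8.1921 11.9600] v=[-0.6519 0.8040 -3.5499 2.5939]
Step 5: x=[3.3562 6.8194 7.4450 12.5605] v=[-0.6118 0.5993 -2.9886 2.4019]
Step 6: x=[3.2322 6.8806 6.9785 13.0288] v=[-0.4960 0.2446 -1.8661 1.8730]
Step 7: x=[3.1487 6.8308 6.8840 13.3064] v=[-0.3339 -0.1992 -0.3780 1.1104]
Step 8: x=[3.1079 6.6676 7.1876 13.3701] v=[-0.1634 -0.6528 1.2143 0.2548]
Max displacement = 2.1160

Answer: 2.1160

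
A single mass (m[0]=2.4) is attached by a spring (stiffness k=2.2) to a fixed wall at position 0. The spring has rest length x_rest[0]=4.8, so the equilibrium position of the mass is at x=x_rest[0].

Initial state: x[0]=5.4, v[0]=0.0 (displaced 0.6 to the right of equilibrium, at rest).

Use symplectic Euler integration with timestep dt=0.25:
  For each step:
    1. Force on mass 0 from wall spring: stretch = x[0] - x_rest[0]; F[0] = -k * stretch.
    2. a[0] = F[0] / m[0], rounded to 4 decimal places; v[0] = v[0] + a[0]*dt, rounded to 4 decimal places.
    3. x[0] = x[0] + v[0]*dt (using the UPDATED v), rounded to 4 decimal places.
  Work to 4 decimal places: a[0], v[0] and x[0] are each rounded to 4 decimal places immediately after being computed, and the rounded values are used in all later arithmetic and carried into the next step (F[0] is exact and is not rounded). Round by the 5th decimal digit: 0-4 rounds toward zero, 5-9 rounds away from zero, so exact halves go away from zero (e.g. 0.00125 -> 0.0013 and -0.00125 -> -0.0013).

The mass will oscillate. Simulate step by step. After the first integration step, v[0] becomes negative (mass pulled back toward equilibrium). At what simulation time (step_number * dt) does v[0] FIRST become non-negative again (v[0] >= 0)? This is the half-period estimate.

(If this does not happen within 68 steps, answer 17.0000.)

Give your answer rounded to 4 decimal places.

Answer: 3.5000

Derivation:
Step 0: x=[5.4000] v=[0.0000]
Step 1: x=[5.3656] v=[-0.1375]
Step 2: x=[5.2988] v=[-0.2671]
Step 3: x=[5.2035] v=[-0.3814]
Step 4: x=[5.0850] v=[-0.4739]
Step 5: x=[4.9502] v=[-0.5392]
Step 6: x=[4.8068] v=[-0.5736]
Step 7: x=[4.6630] v=[-0.5752]
Step 8: x=[4.5271] v=[-0.5438]
Step 9: x=[4.4068] v=[-0.4813]
Step 10: x=[4.3090] v=[-0.3912]
Step 11: x=[4.2393] v=[-0.2787]
Step 12: x=[4.2018] v=[-0.1502]
Step 13: x=[4.1985] v=[-0.0131]
Step 14: x=[4.2297] v=[0.1248]
First v>=0 after going negative at step 14, time=3.5000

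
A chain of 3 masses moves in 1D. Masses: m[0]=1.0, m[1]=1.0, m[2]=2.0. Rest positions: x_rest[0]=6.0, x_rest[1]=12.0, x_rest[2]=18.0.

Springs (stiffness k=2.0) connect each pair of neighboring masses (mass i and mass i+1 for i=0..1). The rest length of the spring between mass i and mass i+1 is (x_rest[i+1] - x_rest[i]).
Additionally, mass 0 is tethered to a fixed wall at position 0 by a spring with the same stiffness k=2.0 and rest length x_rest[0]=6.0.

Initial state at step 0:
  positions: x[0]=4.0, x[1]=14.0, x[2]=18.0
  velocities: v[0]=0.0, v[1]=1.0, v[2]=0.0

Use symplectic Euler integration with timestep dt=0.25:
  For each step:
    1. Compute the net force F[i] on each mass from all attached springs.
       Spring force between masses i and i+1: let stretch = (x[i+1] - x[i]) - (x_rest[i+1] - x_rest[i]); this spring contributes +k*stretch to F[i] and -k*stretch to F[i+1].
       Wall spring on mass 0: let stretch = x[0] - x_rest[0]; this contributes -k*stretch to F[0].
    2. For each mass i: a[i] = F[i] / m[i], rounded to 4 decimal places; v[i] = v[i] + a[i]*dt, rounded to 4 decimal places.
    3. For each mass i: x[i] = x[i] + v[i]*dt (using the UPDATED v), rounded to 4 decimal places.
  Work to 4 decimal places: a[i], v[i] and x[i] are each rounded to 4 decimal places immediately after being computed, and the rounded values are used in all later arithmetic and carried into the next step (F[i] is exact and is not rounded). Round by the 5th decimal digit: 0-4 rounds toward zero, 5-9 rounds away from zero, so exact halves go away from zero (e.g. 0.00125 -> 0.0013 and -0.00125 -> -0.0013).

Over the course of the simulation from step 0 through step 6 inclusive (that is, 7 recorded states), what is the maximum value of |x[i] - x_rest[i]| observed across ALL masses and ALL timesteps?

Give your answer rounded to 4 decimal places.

Step 0: x=[4.0000 14.0000 18.0000] v=[0.0000 1.0000 0.0000]
Step 1: x=[4.7500 13.5000 18.1250] v=[3.0000 -2.0000 0.5000]
Step 2: x=[6.0000 12.4844 18.3360] v=[5.0000 -4.0625 0.8438]
Step 3: x=[7.3106 11.3897 18.5562] v=[5.2422 -4.3789 0.8809]
Step 4: x=[8.2172 10.6809 18.7035] v=[3.6265 -2.8352 0.5893]
Step 5: x=[8.4047 10.6670 18.7244] v=[0.7498 -0.0558 0.0837]
Step 6: x=[7.8244 11.3775 18.6167] v=[-2.3214 2.8418 -0.4307]
Max displacement = 2.4047

Answer: 2.4047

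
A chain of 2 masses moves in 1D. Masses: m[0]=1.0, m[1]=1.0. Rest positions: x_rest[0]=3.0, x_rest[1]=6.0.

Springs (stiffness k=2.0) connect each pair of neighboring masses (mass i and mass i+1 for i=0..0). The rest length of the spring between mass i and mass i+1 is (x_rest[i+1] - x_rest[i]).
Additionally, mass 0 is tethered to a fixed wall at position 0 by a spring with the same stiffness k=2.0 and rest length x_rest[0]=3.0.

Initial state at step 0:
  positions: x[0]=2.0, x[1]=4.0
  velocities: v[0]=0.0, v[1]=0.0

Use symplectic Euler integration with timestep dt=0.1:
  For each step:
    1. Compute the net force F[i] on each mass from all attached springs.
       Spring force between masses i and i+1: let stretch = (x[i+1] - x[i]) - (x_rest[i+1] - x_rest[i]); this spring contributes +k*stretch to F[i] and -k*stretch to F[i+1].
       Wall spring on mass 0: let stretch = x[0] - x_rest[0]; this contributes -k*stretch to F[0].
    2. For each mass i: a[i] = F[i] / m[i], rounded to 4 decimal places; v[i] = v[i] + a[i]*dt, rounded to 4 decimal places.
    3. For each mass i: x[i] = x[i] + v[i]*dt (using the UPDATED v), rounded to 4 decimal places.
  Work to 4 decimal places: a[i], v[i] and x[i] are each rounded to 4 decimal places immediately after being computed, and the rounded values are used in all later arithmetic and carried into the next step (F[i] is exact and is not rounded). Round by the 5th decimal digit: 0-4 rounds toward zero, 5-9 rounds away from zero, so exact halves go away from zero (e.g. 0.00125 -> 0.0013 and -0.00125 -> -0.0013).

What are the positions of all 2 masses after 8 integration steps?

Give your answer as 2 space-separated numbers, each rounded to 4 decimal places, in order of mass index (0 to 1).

Answer: 2.0736 4.6430

Derivation:
Step 0: x=[2.0000 4.0000] v=[0.0000 0.0000]
Step 1: x=[2.0000 4.0200] v=[0.0000 0.2000]
Step 2: x=[2.0004 4.0596] v=[0.0040 0.3960]
Step 3: x=[2.0020 4.1180] v=[0.0158 0.5842]
Step 4: x=[2.0059 4.1941] v=[0.0386 0.7610]
Step 5: x=[2.0134 4.2864] v=[0.0751 0.9234]
Step 6: x=[2.0261 4.3933] v=[0.1270 1.0688]
Step 7: x=[2.0456 4.5128] v=[0.1952 1.1954]
Step 8: x=[2.0736 4.6430] v=[0.2795 1.3020]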